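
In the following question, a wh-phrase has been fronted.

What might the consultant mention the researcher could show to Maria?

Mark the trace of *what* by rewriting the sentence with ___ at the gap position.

Before movement: The consultant might mention the researcher could show what to Maria.
'what' functions as the direct object of 'show'. The gap is right after 'show'.

What might the consultant mention the researcher could show ___ to Maria?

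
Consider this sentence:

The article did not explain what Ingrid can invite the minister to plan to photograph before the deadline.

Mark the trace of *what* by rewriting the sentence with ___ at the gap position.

The article did not explain what Ingrid can invite the minister to plan to photograph ___ before the deadline.

Before movement: Ingrid can invite the minister to plan to photograph what before the deadline.
'what' is the direct object of 'photograph'. The gap is right after 'photograph'.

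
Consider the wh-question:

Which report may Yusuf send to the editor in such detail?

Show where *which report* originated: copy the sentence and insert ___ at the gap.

Which report may Yusuf send ___ to the editor in such detail?

Before movement: Yusuf may send which report to the editor in such detail.
'which report' is the direct object of 'send'. The gap is right after 'send'.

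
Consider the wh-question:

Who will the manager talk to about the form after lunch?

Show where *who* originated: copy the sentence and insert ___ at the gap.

Who will the manager talk to ___ about the form after lunch?

Before movement: The manager will talk to who about the form after lunch.
'who' is the object of the preposition 'to'. The gap is right after 'to'.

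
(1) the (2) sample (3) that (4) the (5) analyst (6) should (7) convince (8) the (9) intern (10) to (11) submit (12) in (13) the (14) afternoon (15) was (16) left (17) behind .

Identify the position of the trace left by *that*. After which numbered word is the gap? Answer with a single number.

11

'that' functions as the direct object of 'submit'. It moves to the left edge, and the trace sits right after 'submit':
The sample that the analyst should convince the intern to submit ___ in the afternoon was left behind.
'submit' is word 11.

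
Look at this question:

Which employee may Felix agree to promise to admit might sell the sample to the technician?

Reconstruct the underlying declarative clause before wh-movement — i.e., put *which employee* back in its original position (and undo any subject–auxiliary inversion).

Felix may agree to promise to admit which employee might sell the sample to the technician.

'which employee' functions as the subject of the clause embedded under 'admit'. It moves to the left edge, and the trace sits right after 'admit':
Which employee may Felix agree to promise to admit ___ might sell the sample to the technician?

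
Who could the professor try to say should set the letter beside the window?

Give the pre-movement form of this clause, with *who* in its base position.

'who' functions as the subject of the clause embedded under 'say'. Wh-movement fronts it, leaving a gap right after 'say':
Who could the professor try to say ___ should set the letter beside the window?

The professor could try to say who should set the letter beside the window.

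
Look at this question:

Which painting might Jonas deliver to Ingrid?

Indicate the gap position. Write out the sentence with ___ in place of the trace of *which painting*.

Which painting might Jonas deliver ___ to Ingrid?

Pre-movement form: Jonas might deliver which painting to Ingrid.
The filler 'which painting' is interpreted as the direct object of 'deliver'. The gap is right after 'deliver'.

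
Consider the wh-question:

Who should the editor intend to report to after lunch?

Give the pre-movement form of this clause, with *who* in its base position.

The editor should intend to report to who after lunch.

'who' is the object of the preposition 'to'. Fronting leaves a gap immediately after 'to':
Who should the editor intend to report to ___ after lunch?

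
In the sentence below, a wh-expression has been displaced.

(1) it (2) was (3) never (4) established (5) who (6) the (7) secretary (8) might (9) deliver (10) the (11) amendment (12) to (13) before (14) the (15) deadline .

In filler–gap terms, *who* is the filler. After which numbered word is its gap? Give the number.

12

Pre-movement form: The secretary might deliver the amendment to who before the deadline.
'who' is the object of the preposition 'to' (recipient of 'deliver'). Fronting leaves a gap immediately after 'to':
It was never established who the secretary might deliver the amendment to ___ before the deadline.
'to' is word 12.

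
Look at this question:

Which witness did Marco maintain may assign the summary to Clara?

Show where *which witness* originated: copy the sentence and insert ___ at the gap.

Which witness did Marco maintain ___ may assign the summary to Clara?

Underlying clause: Marco did maintain which witness may assign the summary to Clara.
'which witness' functions as the subject of the clause embedded under 'maintain'. The gap is right after 'maintain'.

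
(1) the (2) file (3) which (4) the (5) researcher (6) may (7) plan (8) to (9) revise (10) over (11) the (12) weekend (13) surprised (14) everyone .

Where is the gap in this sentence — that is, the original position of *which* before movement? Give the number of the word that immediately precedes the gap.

9

The filler 'which' is interpreted as the direct object of 'revise'. It moves to the left edge, and the trace sits right after 'revise':
The file which the researcher may plan to revise ___ over the weekend surprised everyone.
'revise' is word 9.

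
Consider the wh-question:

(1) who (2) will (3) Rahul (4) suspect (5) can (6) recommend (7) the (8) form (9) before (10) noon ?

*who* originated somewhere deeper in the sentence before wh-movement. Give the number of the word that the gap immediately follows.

4

In situ: Rahul will suspect who can recommend the form before noon.
'who' is the subject of the clause embedded under 'suspect'. Fronting leaves a gap immediately after 'suspect':
Who will Rahul suspect ___ can recommend the form before noon?
'suspect' is word 4.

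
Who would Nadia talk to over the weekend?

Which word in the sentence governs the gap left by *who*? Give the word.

to

In situ: Nadia would talk to who over the weekend.
'who' functions as the object of the preposition 'to'. It moves to the left edge, and the trace sits right after 'to':
Who would Nadia talk to ___ over the weekend?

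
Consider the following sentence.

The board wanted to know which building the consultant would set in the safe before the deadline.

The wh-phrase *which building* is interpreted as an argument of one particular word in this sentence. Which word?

Before movement: The consultant would set which building in the safe before the deadline.
'which building' is the direct object of 'set'. Fronting leaves a gap immediately after 'set':
The board wanted to know which building the consultant would set ___ in the safe before the deadline.

set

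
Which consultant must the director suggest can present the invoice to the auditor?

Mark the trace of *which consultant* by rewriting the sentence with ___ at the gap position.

Underlying clause: The director must suggest which consultant can present the invoice to the auditor.
'which consultant' is the subject of the clause embedded under 'suggest'. The gap is right after 'suggest'.

Which consultant must the director suggest ___ can present the invoice to the auditor?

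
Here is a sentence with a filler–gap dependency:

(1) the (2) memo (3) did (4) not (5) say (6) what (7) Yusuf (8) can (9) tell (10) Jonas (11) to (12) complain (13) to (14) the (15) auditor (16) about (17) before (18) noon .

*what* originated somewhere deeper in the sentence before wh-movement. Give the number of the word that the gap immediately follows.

16

Underlying clause: Yusuf can tell Jonas to complain to the auditor about what before noon.
'what' is the object of the preposition 'about'. Fronting leaves a gap immediately after 'about':
The memo did not say what Yusuf can tell Jonas to complain to the auditor about ___ before noon.
'about' is word 16.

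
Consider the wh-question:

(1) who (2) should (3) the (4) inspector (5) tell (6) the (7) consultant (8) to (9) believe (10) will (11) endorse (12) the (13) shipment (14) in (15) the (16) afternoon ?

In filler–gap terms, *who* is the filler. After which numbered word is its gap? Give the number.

Before movement: The inspector should tell the consultant to believe who will endorse the shipment in the afternoon.
'who' functions as the subject of the clause embedded under 'believe'. It moves to the left edge, and the trace sits right after 'believe':
Who should the inspector tell the consultant to believe ___ will endorse the shipment in the afternoon?
'believe' is word 9.

9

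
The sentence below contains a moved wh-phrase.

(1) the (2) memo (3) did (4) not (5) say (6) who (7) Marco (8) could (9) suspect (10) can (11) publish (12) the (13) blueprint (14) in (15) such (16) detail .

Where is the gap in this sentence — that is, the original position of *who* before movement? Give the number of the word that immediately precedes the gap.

Before movement: Marco could suspect who can publish the blueprint in such detail.
'who' functions as the subject of the clause embedded under 'suspect'. Fronting leaves a gap immediately after 'suspect':
The memo did not say who Marco could suspect ___ can publish the blueprint in such detail.
'suspect' is word 9.

9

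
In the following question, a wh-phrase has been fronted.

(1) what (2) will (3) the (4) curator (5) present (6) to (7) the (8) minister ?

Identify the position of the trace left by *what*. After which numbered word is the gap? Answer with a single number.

In situ: The curator will present what to the minister.
'what' functions as the direct object of 'present'. Wh-movement fronts it, leaving a gap right after 'present':
What will the curator present ___ to the minister?
'present' is word 5.

5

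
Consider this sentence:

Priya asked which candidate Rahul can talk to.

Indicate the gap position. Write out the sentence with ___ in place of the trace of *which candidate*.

In situ: Rahul can talk to which candidate.
The filler 'which candidate' is interpreted as the object of the preposition 'to'. The gap is right after 'to'.

Priya asked which candidate Rahul can talk to ___.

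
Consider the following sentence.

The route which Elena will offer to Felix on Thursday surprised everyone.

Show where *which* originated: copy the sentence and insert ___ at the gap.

The route which Elena will offer ___ to Felix on Thursday surprised everyone.

'which' is the direct object of 'offer'. The gap is right after 'offer'.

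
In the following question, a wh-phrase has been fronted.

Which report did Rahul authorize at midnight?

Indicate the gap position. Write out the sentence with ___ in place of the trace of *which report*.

Which report did Rahul authorize ___ at midnight?

In situ: Rahul did authorize which report at midnight.
'which report' is the direct object of 'authorize'. The gap is right after 'authorize'.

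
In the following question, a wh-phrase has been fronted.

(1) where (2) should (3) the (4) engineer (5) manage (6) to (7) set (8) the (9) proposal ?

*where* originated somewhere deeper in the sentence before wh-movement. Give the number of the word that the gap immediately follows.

9

Pre-movement form: The engineer should manage to set the proposal where.
'where' is the locative complement of 'set'. It moves to the left edge, and the trace sits right after 'proposal':
Where should the engineer manage to set the proposal ___?
'proposal' is word 9.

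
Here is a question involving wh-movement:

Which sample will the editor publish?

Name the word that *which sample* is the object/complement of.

publish

In situ: The editor will publish which sample.
'which sample' is the direct object of 'publish'. It moves to the left edge, and the trace sits right after 'publish':
Which sample will the editor publish ___?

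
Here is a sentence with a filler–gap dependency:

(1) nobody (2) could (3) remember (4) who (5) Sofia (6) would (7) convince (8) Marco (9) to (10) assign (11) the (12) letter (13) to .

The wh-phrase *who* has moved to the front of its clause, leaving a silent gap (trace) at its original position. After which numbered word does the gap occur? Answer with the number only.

Pre-movement form: Sofia would convince Marco to assign the letter to who.
'who' is the object of the preposition 'to' (recipient of 'assign'). Fronting leaves a gap immediately after 'to':
Nobody could remember who Sofia would convince Marco to assign the letter to ___.
'to' is word 13.

13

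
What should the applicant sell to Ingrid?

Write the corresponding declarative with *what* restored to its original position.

'what' is the direct object of 'sell'. Wh-movement fronts it, leaving a gap right after 'sell':
What should the applicant sell ___ to Ingrid?

The applicant should sell what to Ingrid.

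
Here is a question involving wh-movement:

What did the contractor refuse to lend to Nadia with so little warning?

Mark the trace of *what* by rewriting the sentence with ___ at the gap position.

What did the contractor refuse to lend ___ to Nadia with so little warning?

Pre-movement form: The contractor did refuse to lend what to Nadia with so little warning.
'what' functions as the direct object of 'lend'. The gap is right after 'lend'.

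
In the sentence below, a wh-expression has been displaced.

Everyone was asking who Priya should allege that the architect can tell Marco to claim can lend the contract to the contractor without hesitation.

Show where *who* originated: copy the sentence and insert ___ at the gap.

Underlying clause: Priya should allege that the architect can tell Marco to claim who can lend the contract to the contractor without hesitation.
The filler 'who' is interpreted as the subject of the clause embedded under 'claim'. The gap is right after 'claim'.

Everyone was asking who Priya should allege that the architect can tell Marco to claim ___ can lend the contract to the contractor without hesitation.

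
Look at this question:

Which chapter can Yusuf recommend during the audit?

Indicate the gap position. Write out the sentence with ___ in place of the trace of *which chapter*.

Which chapter can Yusuf recommend ___ during the audit?

Pre-movement form: Yusuf can recommend which chapter during the audit.
'which chapter' is the direct object of 'recommend'. The gap is right after 'recommend'.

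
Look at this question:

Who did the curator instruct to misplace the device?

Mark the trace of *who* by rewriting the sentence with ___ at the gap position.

Who did the curator instruct ___ to misplace the device?

Before movement: The curator did instruct who to misplace the device.
'who' is the direct object of 'instruct'. The gap is right after 'instruct'.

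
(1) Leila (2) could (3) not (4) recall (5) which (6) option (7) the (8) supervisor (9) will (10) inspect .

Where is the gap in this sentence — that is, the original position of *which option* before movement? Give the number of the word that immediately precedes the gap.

In situ: The supervisor will inspect which option.
'which option' is the direct object of 'inspect'. It moves to the left edge, and the trace sits right after 'inspect':
Leila could not recall which option the supervisor will inspect ___.
'inspect' is word 10.

10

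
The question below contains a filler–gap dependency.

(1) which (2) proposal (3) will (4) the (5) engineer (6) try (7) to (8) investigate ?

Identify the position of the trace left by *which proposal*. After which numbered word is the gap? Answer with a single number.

In situ: The engineer will try to investigate which proposal.
'which proposal' functions as the direct object of 'investigate'. Fronting leaves a gap immediately after 'investigate':
Which proposal will the engineer try to investigate ___?
'investigate' is word 8.

8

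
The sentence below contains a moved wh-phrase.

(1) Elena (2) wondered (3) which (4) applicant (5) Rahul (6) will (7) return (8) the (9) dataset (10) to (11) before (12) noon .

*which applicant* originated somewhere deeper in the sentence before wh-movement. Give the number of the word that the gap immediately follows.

Pre-movement form: Rahul will return the dataset to which applicant before noon.
'which applicant' functions as the object of the preposition 'to' (recipient of 'return'). Fronting leaves a gap immediately after 'to':
Elena wondered which applicant Rahul will return the dataset to ___ before noon.
'to' is word 10.

10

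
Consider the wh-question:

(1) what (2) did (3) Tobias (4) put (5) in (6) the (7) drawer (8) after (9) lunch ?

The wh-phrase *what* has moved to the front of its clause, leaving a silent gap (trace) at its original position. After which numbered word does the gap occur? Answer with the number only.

Underlying clause: Tobias did put what in the drawer after lunch.
'what' is the direct object of 'put'. Wh-movement fronts it, leaving a gap right after 'put':
What did Tobias put ___ in the drawer after lunch?
'put' is word 4.

4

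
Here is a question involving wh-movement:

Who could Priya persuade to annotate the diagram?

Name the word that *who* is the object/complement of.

persuade

Pre-movement form: Priya could persuade who to annotate the diagram.
The filler 'who' is interpreted as the direct object of 'persuade'. It moves to the left edge, and the trace sits right after 'persuade':
Who could Priya persuade ___ to annotate the diagram?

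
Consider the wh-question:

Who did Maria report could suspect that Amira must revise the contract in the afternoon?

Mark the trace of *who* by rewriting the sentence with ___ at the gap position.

Before movement: Maria did report who could suspect that Amira must revise the contract in the afternoon.
'who' is the subject of the clause embedded under 'report'. The gap is right after 'report'.

Who did Maria report ___ could suspect that Amira must revise the contract in the afternoon?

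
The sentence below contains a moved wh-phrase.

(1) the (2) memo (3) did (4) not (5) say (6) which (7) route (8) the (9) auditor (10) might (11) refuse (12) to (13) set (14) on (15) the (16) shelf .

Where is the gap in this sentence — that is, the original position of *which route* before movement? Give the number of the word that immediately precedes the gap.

13

Pre-movement form: The auditor might refuse to set which route on the shelf.
'which route' is the direct object of 'set'. It moves to the left edge, and the trace sits right after 'set':
The memo did not say which route the auditor might refuse to set ___ on the shelf.
'set' is word 13.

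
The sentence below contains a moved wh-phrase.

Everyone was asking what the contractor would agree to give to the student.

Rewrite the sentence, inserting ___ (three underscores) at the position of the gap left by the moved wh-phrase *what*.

Pre-movement form: The contractor would agree to give what to the student.
'what' functions as the direct object of 'give'. The gap is right after 'give'.

Everyone was asking what the contractor would agree to give ___ to the student.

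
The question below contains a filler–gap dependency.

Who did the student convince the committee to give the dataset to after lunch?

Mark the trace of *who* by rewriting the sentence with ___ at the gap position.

Underlying clause: The student did convince the committee to give the dataset to who after lunch.
The filler 'who' is interpreted as the object of the preposition 'to' (recipient of 'give'). The gap is right after 'to'.

Who did the student convince the committee to give the dataset to ___ after lunch?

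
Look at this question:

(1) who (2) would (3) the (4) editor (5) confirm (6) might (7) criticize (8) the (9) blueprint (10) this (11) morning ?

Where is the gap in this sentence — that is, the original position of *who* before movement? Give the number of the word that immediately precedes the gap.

5

Before movement: The editor would confirm who might criticize the blueprint this morning.
'who' functions as the subject of the clause embedded under 'confirm'. Wh-movement fronts it, leaving a gap right after 'confirm':
Who would the editor confirm ___ might criticize the blueprint this morning?
'confirm' is word 5.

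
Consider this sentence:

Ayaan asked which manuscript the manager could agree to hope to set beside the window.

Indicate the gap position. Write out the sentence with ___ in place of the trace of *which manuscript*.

Pre-movement form: The manager could agree to hope to set which manuscript beside the window.
'which manuscript' functions as the direct object of 'set'. The gap is right after 'set'.

Ayaan asked which manuscript the manager could agree to hope to set ___ beside the window.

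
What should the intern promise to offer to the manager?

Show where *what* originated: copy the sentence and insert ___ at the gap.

Before movement: The intern should promise to offer what to the manager.
'what' functions as the direct object of 'offer'. The gap is right after 'offer'.

What should the intern promise to offer ___ to the manager?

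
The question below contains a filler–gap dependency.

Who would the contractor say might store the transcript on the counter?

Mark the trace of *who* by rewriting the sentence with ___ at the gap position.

Before movement: The contractor would say who might store the transcript on the counter.
'who' is the subject of the clause embedded under 'say'. The gap is right after 'say'.

Who would the contractor say ___ might store the transcript on the counter?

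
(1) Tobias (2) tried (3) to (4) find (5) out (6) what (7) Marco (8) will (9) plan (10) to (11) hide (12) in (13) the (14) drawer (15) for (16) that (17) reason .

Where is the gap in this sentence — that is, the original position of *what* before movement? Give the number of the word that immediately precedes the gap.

11

Before movement: Marco will plan to hide what in the drawer for that reason.
The filler 'what' is interpreted as the direct object of 'hide'. Wh-movement fronts it, leaving a gap right after 'hide':
Tobias tried to find out what Marco will plan to hide ___ in the drawer for that reason.
'hide' is word 11.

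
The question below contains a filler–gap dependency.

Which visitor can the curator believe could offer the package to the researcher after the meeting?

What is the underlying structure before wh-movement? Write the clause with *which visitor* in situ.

The curator can believe which visitor could offer the package to the researcher after the meeting.

'which visitor' is the subject of the clause embedded under 'believe'. Fronting leaves a gap immediately after 'believe':
Which visitor can the curator believe ___ could offer the package to the researcher after the meeting?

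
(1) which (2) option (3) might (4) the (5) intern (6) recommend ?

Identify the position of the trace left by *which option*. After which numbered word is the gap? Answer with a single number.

Underlying clause: The intern might recommend which option.
'which option' functions as the direct object of 'recommend'. It moves to the left edge, and the trace sits right after 'recommend':
Which option might the intern recommend ___?
'recommend' is word 6.

6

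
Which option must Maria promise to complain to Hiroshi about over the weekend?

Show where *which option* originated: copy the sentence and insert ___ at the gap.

In situ: Maria must promise to complain to Hiroshi about which option over the weekend.
'which option' is the object of the preposition 'about'. The gap is right after 'about'.

Which option must Maria promise to complain to Hiroshi about ___ over the weekend?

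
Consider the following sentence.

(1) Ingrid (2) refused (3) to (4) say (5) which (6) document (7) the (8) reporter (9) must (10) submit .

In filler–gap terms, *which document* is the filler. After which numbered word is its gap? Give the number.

10

Pre-movement form: The reporter must submit which document.
'which document' is the direct object of 'submit'. Fronting leaves a gap immediately after 'submit':
Ingrid refused to say which document the reporter must submit ___.
'submit' is word 10.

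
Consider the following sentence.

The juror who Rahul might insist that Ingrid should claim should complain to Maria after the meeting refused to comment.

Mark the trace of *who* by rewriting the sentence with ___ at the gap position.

'who' functions as the subject of the clause embedded under 'claim'. The gap is right after 'claim'.

The juror who Rahul might insist that Ingrid should claim ___ should complain to Maria after the meeting refused to comment.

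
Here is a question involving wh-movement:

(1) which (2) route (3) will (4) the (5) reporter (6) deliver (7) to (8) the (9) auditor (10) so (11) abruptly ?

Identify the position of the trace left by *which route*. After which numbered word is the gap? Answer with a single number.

In situ: The reporter will deliver which route to the auditor so abruptly.
'which route' functions as the direct object of 'deliver'. Fronting leaves a gap immediately after 'deliver':
Which route will the reporter deliver ___ to the auditor so abruptly?
'deliver' is word 6.

6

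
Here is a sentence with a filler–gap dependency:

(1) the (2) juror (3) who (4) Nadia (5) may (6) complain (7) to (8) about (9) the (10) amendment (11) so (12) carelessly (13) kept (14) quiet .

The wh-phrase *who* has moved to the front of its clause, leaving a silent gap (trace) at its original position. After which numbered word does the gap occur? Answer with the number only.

7

The filler 'who' is interpreted as the object of the preposition 'to'. Wh-movement fronts it, leaving a gap right after 'to':
The juror who Nadia may complain to ___ about the amendment so carelessly kept quiet.
'to' is word 7.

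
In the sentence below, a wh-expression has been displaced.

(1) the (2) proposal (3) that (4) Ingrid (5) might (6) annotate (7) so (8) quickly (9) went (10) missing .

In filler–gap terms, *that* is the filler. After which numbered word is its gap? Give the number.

'that' functions as the direct object of 'annotate'. Fronting leaves a gap immediately after 'annotate':
The proposal that Ingrid might annotate ___ so quickly went missing.
'annotate' is word 6.

6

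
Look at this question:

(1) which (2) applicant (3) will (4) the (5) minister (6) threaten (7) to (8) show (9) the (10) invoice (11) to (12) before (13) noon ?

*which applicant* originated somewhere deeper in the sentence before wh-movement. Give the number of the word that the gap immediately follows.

Underlying clause: The minister will threaten to show the invoice to which applicant before noon.
'which applicant' is the object of the preposition 'to' (recipient of 'show'). Wh-movement fronts it, leaving a gap right after 'to':
Which applicant will the minister threaten to show the invoice to ___ before noon?
'to' is word 11.

11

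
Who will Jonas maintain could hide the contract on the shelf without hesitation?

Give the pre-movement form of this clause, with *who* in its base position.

Jonas will maintain who could hide the contract on the shelf without hesitation.

The filler 'who' is interpreted as the subject of the clause embedded under 'maintain'. Wh-movement fronts it, leaving a gap right after 'maintain':
Who will Jonas maintain ___ could hide the contract on the shelf without hesitation?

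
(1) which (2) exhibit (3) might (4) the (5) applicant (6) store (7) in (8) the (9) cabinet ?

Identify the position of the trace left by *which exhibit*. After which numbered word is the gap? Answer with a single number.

6

In situ: The applicant might store which exhibit in the cabinet.
The filler 'which exhibit' is interpreted as the direct object of 'store'. Wh-movement fronts it, leaving a gap right after 'store':
Which exhibit might the applicant store ___ in the cabinet?
'store' is word 6.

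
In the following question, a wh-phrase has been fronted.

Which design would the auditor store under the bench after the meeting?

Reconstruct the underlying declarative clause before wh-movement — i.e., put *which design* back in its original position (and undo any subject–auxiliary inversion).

The filler 'which design' is interpreted as the direct object of 'store'. Wh-movement fronts it, leaving a gap right after 'store':
Which design would the auditor store ___ under the bench after the meeting?

The auditor would store which design under the bench after the meeting.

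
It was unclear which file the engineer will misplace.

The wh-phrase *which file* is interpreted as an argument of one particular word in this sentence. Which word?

misplace

Pre-movement form: The engineer will misplace which file.
'which file' is the direct object of 'misplace'. Wh-movement fronts it, leaving a gap right after 'misplace':
It was unclear which file the engineer will misplace ___.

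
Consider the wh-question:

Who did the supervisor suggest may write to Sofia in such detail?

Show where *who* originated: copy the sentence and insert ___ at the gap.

Who did the supervisor suggest ___ may write to Sofia in such detail?

In situ: The supervisor did suggest who may write to Sofia in such detail.
'who' functions as the subject of the clause embedded under 'suggest'. The gap is right after 'suggest'.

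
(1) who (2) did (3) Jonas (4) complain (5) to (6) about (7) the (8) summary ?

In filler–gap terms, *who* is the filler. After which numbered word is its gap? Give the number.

Pre-movement form: Jonas did complain to who about the summary.
The filler 'who' is interpreted as the object of the preposition 'to'. Fronting leaves a gap immediately after 'to':
Who did Jonas complain to ___ about the summary?
'to' is word 5.

5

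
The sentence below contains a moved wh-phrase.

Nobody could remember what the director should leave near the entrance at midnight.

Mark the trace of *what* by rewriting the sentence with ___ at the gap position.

Nobody could remember what the director should leave ___ near the entrance at midnight.

Before movement: The director should leave what near the entrance at midnight.
'what' is the direct object of 'leave'. The gap is right after 'leave'.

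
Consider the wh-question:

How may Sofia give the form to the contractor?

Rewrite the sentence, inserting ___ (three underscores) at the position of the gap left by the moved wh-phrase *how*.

How may Sofia give the form to the contractor ___?

Underlying clause: Sofia may give the form to the contractor how.
The filler 'how' is interpreted as the manner adjunct. The gap is right after 'contractor'.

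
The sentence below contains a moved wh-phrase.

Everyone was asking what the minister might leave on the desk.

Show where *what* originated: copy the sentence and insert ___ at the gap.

Pre-movement form: The minister might leave what on the desk.
The filler 'what' is interpreted as the direct object of 'leave'. The gap is right after 'leave'.

Everyone was asking what the minister might leave ___ on the desk.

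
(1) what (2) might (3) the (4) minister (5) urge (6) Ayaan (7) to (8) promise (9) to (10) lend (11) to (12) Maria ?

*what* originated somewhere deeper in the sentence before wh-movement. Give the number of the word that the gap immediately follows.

10

In situ: The minister might urge Ayaan to promise to lend what to Maria.
The filler 'what' is interpreted as the direct object of 'lend'. Fronting leaves a gap immediately after 'lend':
What might the minister urge Ayaan to promise to lend ___ to Maria?
'lend' is word 10.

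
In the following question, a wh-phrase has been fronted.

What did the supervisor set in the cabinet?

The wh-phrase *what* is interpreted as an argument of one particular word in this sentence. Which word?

Pre-movement form: The supervisor did set what in the cabinet.
'what' is the direct object of 'set'. It moves to the left edge, and the trace sits right after 'set':
What did the supervisor set ___ in the cabinet?

set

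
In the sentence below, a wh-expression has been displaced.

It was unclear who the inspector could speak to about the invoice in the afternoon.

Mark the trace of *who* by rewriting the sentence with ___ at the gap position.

In situ: The inspector could speak to who about the invoice in the afternoon.
The filler 'who' is interpreted as the object of the preposition 'to'. The gap is right after 'to'.

It was unclear who the inspector could speak to ___ about the invoice in the afternoon.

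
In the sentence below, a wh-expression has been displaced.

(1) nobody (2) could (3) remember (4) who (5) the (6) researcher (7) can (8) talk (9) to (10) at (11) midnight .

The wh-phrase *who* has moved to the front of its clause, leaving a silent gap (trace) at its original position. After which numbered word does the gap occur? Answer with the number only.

9

In situ: The researcher can talk to who at midnight.
The filler 'who' is interpreted as the object of the preposition 'to'. It moves to the left edge, and the trace sits right after 'to':
Nobody could remember who the researcher can talk to ___ at midnight.
'to' is word 9.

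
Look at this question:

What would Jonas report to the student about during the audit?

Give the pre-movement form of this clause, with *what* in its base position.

Jonas would report to the student about what during the audit.

'what' functions as the object of the preposition 'about'. It moves to the left edge, and the trace sits right after 'about':
What would Jonas report to the student about ___ during the audit?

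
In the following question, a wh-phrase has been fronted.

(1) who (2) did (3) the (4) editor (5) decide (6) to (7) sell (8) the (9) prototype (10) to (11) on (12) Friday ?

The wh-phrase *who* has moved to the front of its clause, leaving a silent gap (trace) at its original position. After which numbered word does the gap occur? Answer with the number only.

10

Pre-movement form: The editor did decide to sell the prototype to who on Friday.
'who' is the object of the preposition 'to' (recipient of 'sell'). It moves to the left edge, and the trace sits right after 'to':
Who did the editor decide to sell the prototype to ___ on Friday?
'to' is word 10.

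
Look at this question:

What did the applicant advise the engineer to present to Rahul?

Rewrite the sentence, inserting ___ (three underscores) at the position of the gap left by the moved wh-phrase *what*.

In situ: The applicant did advise the engineer to present what to Rahul.
'what' is the direct object of 'present'. The gap is right after 'present'.

What did the applicant advise the engineer to present ___ to Rahul?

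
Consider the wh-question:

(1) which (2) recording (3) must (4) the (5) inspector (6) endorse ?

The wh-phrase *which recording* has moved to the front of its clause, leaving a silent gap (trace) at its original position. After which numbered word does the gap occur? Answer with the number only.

6

In situ: The inspector must endorse which recording.
The filler 'which recording' is interpreted as the direct object of 'endorse'. Wh-movement fronts it, leaving a gap right after 'endorse':
Which recording must the inspector endorse ___?
'endorse' is word 6.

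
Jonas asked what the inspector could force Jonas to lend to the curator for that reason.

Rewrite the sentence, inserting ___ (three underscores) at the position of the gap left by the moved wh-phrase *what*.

Underlying clause: The inspector could force Jonas to lend what to the curator for that reason.
'what' is the direct object of 'lend'. The gap is right after 'lend'.

Jonas asked what the inspector could force Jonas to lend ___ to the curator for that reason.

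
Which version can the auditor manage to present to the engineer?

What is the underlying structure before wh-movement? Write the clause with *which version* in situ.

The auditor can manage to present which version to the engineer.

The filler 'which version' is interpreted as the direct object of 'present'. Fronting leaves a gap immediately after 'present':
Which version can the auditor manage to present ___ to the engineer?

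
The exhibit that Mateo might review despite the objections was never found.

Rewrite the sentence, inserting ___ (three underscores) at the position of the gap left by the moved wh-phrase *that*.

'that' is the direct object of 'review'. The gap is right after 'review'.

The exhibit that Mateo might review ___ despite the objections was never found.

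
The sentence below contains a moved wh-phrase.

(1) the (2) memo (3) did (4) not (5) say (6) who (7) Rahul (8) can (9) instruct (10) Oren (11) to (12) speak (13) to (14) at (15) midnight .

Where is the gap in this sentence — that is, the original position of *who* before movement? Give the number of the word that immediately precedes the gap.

13

Before movement: Rahul can instruct Oren to speak to who at midnight.
The filler 'who' is interpreted as the object of the preposition 'to'. Fronting leaves a gap immediately after 'to':
The memo did not say who Rahul can instruct Oren to speak to ___ at midnight.
'to' is word 13.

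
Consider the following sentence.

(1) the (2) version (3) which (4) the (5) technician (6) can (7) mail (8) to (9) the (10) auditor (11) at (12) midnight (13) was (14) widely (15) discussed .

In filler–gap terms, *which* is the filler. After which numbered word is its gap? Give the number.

'which' is the direct object of 'mail'. Wh-movement fronts it, leaving a gap right after 'mail':
The version which the technician can mail ___ to the auditor at midnight was widely discussed.
'mail' is word 7.

7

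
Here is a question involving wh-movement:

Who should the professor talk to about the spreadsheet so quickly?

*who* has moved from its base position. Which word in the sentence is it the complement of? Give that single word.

Pre-movement form: The professor should talk to who about the spreadsheet so quickly.
'who' is the object of the preposition 'to'. It moves to the left edge, and the trace sits right after 'to':
Who should the professor talk to ___ about the spreadsheet so quickly?

to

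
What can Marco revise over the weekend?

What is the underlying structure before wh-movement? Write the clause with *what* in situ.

'what' is the direct object of 'revise'. Fronting leaves a gap immediately after 'revise':
What can Marco revise ___ over the weekend?

Marco can revise what over the weekend.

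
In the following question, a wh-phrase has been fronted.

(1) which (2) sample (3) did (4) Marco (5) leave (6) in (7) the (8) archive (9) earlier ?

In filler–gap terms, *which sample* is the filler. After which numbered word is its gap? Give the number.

5

In situ: Marco did leave which sample in the archive earlier.
The filler 'which sample' is interpreted as the direct object of 'leave'. Wh-movement fronts it, leaving a gap right after 'leave':
Which sample did Marco leave ___ in the archive earlier?
'leave' is word 5.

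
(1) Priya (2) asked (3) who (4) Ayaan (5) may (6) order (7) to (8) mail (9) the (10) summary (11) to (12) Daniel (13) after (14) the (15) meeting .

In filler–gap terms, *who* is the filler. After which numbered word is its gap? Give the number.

In situ: Ayaan may order who to mail the summary to Daniel after the meeting.
The filler 'who' is interpreted as the direct object of 'order'. It moves to the left edge, and the trace sits right after 'order':
Priya asked who Ayaan may order ___ to mail the summary to Daniel after the meeting.
'order' is word 6.

6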